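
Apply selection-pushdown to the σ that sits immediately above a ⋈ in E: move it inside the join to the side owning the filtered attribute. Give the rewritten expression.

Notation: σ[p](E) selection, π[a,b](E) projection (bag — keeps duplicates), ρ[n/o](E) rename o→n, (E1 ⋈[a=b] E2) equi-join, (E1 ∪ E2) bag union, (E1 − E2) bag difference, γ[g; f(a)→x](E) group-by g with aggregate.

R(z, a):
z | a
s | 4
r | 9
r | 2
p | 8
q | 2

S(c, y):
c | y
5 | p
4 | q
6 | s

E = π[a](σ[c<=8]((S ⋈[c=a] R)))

σ filters on c, owned by the left side.
E' = π[a]((σ[c<=8](S) ⋈[c=a] R))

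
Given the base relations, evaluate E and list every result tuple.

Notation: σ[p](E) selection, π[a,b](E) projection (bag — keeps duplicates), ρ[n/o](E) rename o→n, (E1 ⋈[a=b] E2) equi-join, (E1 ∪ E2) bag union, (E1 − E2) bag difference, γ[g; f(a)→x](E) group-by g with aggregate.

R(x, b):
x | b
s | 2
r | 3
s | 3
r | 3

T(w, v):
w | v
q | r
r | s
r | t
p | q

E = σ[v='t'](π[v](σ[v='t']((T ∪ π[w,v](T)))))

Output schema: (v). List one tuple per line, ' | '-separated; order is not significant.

Stepwise |·|:
  T → 4
  T → 4
  π[w,v](T) → 4
  (T ∪ π[w,v](T)) → 8
  σ[v='t']((T ∪ π[w,v](T))) → 2
  π[v](σ[v='t']((T ∪ π[w,v](T)))) → 2
  σ[v='t'](π[v](σ[v='t']((T ∪ π[w,v](T))))) → 2

== RESULT ==
v
t
t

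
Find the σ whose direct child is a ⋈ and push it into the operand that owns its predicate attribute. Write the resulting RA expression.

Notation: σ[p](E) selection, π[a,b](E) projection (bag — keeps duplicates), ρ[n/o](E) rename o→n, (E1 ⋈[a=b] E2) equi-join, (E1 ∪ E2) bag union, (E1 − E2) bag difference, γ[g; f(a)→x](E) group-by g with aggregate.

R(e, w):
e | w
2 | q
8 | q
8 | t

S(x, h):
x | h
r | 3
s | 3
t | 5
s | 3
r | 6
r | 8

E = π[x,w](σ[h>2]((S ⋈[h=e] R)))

σ filters on h, owned by the left side.
E' = π[x,w]((σ[h>2](S) ⋈[h=e] R))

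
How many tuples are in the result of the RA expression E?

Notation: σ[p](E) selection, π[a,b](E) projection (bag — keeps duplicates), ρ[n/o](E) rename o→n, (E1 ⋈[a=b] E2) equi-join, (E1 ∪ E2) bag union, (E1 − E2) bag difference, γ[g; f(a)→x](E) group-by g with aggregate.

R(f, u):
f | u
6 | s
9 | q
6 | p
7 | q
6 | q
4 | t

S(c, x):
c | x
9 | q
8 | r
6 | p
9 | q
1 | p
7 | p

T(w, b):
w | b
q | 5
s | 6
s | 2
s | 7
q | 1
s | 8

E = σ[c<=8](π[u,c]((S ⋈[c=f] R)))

Subexpression sizes:
  S → 6
  R → 6
  (S ⋈[c=f] R) → 6
  π[u,c]((S ⋈[c=f] R)) → 6
  σ[c<=8](π[u,c]((S ⋈[c=f] R))) → 4

|E| = 4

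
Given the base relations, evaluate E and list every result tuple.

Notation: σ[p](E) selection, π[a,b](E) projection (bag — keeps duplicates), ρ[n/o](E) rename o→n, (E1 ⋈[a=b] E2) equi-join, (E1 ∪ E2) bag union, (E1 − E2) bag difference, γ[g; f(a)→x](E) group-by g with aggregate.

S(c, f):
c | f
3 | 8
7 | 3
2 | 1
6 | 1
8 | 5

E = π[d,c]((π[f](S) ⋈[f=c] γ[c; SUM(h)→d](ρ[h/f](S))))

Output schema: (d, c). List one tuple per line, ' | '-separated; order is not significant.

Stepwise |·|:
  S → 5
  π[f](S) → 5
  S → 5
  ρ[h/f](S) → 5
  γ[c; SUM(h)→d](ρ[h/f](S)) → 5
  (π[f](S) ⋈[f=c] γ[c; SUM(h)→d](ρ[h/f](S))) → 2
  π[d,c]((π[f](S) ⋈[f=c] γ[c; SUM(h)→d](ρ[h/f](S)))) → 2

== RESULT ==
d | c
5 | 8
8 | 3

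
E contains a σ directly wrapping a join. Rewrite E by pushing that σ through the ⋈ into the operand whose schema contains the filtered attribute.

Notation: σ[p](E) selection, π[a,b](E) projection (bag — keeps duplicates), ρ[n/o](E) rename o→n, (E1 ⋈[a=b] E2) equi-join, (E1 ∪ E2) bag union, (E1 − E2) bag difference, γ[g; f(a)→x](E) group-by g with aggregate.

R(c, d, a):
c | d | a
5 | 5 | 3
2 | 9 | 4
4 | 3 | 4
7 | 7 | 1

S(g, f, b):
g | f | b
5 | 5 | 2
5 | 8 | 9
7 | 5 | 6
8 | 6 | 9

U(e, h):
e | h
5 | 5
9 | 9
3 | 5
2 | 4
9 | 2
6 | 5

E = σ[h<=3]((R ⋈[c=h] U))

σ filters on h, owned by the right side.
E' = (R ⋈[c=h] σ[h<=3](U))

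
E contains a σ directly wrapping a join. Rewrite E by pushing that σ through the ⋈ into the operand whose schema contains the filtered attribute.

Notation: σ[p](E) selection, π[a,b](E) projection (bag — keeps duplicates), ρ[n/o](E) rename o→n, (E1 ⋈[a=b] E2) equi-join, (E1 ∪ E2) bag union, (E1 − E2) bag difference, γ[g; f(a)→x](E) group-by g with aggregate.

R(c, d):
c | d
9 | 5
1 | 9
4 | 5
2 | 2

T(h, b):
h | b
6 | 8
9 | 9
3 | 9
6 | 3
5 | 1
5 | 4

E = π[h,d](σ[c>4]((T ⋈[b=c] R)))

σ filters on c, owned by the right side.
E' = π[h,d]((T ⋈[b=c] σ[c>4](R)))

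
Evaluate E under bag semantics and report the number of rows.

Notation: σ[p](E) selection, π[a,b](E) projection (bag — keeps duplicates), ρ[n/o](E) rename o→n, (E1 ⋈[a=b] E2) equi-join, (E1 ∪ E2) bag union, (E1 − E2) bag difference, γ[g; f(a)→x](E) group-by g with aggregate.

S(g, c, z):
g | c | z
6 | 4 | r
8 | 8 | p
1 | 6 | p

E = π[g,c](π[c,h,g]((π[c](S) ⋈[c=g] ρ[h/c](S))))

Per-node cardinality:
  S → 3
  π[c](S) → 3
  S → 3
  ρ[h/c](S) → 3
  (π[c](S) ⋈[c=g] ρ[h/c](S)) → 2
  π[c,h,g]((π[c](S) ⋈[c=g] ρ[h/c](S))) → 2
  π[g,c](π[c,h,g]((π[c](S) ⋈[c=g] ρ[h/c](S)))) → 2

|E| = 2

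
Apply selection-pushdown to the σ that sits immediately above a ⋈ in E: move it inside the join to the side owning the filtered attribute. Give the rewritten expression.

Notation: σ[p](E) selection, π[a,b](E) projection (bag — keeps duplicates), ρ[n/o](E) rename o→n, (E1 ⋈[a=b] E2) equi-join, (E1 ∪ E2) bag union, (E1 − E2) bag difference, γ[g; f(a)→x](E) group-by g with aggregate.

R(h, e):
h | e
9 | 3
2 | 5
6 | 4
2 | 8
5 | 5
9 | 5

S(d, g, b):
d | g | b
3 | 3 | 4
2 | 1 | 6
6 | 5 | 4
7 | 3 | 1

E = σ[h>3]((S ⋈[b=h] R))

σ filters on h, owned by the right side.
E' = (S ⋈[b=h] σ[h>3](R))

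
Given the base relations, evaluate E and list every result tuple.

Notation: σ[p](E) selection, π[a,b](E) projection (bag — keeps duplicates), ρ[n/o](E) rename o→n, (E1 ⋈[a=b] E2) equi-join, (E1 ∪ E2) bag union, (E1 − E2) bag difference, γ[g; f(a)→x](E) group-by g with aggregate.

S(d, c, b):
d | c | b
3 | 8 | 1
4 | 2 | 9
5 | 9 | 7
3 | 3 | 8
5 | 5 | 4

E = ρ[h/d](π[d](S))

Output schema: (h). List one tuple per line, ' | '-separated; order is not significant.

Subexpression sizes:
  S → 5
  π[d](S) → 5
  ρ[h/d](π[d](S)) → 5

== RESULT ==
h
3
3
4
5
5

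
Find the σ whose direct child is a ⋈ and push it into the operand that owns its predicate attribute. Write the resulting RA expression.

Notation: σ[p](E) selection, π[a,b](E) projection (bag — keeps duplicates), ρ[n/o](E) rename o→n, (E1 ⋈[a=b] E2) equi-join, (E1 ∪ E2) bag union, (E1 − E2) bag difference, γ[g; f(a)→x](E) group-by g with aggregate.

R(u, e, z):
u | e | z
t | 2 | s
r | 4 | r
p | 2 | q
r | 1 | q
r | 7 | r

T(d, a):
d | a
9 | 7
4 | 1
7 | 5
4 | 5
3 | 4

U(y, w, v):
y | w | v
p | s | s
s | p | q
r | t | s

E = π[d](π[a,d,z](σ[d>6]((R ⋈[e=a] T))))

σ filters on d, owned by the right side.
E' = π[d](π[a,d,z]((R ⋈[e=a] σ[d>6](T))))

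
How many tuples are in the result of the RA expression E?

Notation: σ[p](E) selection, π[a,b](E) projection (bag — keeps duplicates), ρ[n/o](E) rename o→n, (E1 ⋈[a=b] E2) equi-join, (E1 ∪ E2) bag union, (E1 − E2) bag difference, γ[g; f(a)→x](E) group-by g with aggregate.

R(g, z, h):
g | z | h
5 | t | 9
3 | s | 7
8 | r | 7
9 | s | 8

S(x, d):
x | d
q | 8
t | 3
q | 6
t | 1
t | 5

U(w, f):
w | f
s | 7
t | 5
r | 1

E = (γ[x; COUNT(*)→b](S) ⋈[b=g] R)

Row counts bottom-up:
  S → 5
  γ[x; COUNT(*)→b](S) → 2
  R → 4
  (γ[x; COUNT(*)→b](S) ⋈[b=g] R) → 1

|E| = 1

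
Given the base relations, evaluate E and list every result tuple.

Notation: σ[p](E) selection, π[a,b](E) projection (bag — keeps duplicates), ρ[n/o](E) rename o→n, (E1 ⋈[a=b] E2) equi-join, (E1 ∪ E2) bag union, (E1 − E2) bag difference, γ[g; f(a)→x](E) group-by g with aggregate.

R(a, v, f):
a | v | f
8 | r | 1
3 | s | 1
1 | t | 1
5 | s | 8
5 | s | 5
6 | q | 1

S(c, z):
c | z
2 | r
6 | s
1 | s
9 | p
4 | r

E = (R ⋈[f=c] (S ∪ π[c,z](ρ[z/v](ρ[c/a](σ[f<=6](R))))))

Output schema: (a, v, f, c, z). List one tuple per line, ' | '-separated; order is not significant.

Subexpression sizes:
  R → 6
  S → 5
  R → 6
  σ[f<=6](R) → 5
  ρ[c/a](σ[f<=6](R)) → 5
  ρ[z/v](ρ[c/a](σ[f<=6](R))) → 5
  π[c,z](ρ[z/v](ρ[c/a](σ[f<=6](R)))) → 5
  (S ∪ π[c,z](ρ[z/v](ρ[c/a](σ[f<=6](R))))) → 10
  (R ⋈[f=c] (S ∪ π[c,z](ρ[z/v](ρ[c/a](σ[f<=6](R)))))) → 10

== RESULT ==
a | v | f | c | z
1 | t | 1 | 1 | s
1 | t | 1 | 1 | t
3 | s | 1 | 1 | s
3 | s | 1 | 1 | t
5 | s | 5 | 5 | s
5 | s | 8 | 8 | r
6 | q | 1 | 1 | s
6 | q | 1 | 1 | t
8 | r | 1 | 1 | s
8 | r | 1 | 1 | t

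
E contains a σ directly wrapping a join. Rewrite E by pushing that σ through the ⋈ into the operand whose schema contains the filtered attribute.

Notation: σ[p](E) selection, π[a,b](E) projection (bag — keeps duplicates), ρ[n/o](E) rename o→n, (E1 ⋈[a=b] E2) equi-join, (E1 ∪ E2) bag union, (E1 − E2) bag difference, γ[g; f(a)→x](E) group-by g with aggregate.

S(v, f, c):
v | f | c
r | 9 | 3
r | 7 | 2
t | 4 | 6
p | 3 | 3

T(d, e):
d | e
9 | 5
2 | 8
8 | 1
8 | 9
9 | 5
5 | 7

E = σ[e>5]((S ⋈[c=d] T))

σ filters on e, owned by the right side.
E' = (S ⋈[c=d] σ[e>5](T))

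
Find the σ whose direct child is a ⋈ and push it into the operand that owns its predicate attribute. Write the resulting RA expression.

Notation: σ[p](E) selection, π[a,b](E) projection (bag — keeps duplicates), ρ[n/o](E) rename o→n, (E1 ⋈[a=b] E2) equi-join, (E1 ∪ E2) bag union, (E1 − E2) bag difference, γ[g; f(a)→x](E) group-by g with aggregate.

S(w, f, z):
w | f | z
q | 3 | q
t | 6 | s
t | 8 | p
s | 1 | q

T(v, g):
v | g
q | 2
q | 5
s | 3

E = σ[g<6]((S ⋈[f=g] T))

σ filters on g, owned by the right side.
E' = (S ⋈[f=g] σ[g<6](T))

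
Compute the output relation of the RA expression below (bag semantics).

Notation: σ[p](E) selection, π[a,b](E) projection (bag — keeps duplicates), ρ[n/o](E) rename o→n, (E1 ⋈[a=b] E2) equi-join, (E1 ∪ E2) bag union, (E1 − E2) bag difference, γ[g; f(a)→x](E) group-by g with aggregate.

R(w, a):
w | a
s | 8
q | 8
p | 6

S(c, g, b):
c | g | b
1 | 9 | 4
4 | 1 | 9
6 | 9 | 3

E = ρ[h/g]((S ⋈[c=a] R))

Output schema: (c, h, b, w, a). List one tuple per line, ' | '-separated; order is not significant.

Row counts bottom-up:
  S → 3
  R → 3
  (S ⋈[c=a] R) → 1
  ρ[h/g]((S ⋈[c=a] R)) → 1

== RESULT ==
c | h | b | w | a
6 | 9 | 3 | p | 6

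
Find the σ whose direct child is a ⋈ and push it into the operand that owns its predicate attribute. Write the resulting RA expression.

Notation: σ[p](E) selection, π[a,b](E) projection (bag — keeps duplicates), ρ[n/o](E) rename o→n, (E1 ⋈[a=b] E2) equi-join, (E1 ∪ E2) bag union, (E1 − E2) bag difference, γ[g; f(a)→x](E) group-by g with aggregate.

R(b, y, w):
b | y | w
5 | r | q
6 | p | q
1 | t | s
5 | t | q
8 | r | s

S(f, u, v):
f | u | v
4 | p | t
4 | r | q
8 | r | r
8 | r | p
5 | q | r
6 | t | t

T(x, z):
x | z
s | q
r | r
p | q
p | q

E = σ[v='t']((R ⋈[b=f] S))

σ filters on v, owned by the right side.
E' = (R ⋈[b=f] σ[v='t'](S))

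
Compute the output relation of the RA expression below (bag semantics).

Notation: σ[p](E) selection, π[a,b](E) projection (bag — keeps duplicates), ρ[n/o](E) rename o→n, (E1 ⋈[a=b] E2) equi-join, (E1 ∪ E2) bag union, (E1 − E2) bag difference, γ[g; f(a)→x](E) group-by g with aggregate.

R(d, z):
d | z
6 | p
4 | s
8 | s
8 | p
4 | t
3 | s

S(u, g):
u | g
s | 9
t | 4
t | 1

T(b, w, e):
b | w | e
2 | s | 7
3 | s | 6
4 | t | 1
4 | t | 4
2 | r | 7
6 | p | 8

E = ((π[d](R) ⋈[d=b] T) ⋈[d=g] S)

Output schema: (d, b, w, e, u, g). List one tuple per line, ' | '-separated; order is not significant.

Row counts bottom-up:
  R → 6
  π[d](R) → 6
  T → 6
  (π[d](R) ⋈[d=b] T) → 6
  S → 3
  ((π[d](R) ⋈[d=b] T) ⋈[d=g] S) → 4

== RESULT ==
d | b | w | e | u | g
4 | 4 | t | 1 | t | 4
4 | 4 | t | 1 | t | 4
4 | 4 | t | 4 | t | 4
4 | 4 | t | 4 | t | 4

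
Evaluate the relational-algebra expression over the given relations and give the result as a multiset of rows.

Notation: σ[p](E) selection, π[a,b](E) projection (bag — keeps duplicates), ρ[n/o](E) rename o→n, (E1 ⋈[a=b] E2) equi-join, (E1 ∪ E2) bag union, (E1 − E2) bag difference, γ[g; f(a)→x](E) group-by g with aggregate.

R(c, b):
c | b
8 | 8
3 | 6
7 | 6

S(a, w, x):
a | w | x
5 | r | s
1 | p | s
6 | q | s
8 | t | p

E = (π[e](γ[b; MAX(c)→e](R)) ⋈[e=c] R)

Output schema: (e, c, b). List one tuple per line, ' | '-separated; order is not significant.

Row counts bottom-up:
  R → 3
  γ[b; MAX(c)→e](R) → 2
  π[e](γ[b; MAX(c)→e](R)) → 2
  R → 3
  (π[e](γ[b; MAX(c)→e](R)) ⋈[e=c] R) → 2

== RESULT ==
e | c | b
7 | 7 | 6
8 | 8 | 8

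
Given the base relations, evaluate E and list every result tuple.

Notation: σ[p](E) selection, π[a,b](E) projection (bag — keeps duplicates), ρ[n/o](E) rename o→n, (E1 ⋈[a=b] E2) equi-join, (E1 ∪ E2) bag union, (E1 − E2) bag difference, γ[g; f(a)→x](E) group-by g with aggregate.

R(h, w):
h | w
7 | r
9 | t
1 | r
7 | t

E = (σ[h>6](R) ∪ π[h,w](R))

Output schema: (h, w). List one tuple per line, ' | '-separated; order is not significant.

Per-node cardinality:
  R → 4
  σ[h>6](R) → 3
  R → 4
  π[h,w](R) → 4
  (σ[h>6](R) ∪ π[h,w](R)) → 7

== RESULT ==
h | w
1 | r
7 | r
7 | r
7 | t
7 | t
9 | t
9 | t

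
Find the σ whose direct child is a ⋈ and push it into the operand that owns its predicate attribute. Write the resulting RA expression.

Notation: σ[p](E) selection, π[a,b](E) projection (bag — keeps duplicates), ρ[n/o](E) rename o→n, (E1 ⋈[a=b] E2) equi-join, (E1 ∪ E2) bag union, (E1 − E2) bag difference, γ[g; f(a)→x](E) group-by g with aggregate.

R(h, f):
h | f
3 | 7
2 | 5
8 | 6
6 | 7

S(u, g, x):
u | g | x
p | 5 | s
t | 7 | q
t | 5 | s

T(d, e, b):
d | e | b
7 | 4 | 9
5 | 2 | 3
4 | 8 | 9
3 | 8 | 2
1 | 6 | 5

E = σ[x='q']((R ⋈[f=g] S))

σ filters on x, owned by the right side.
E' = (R ⋈[f=g] σ[x='q'](S))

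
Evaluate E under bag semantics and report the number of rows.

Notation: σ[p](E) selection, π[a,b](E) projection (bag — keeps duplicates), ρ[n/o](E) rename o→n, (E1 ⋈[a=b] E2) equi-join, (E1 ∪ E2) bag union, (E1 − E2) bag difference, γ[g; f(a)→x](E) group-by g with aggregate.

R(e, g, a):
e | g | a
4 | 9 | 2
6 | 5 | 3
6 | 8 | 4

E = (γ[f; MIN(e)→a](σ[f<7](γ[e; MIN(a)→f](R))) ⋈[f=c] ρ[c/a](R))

Per-node cardinality:
  R → 3
  γ[e; MIN(a)→f](R) → 2
  σ[f<7](γ[e; MIN(a)→f](R)) → 2
  γ[f; MIN(e)→a](σ[f<7](γ[e; MIN(a)→f](R))) → 2
  R → 3
  ρ[c/a](R) → 3
  (γ[f; MIN(e)→a](σ[f<7](γ[e; MIN(a)→f](R))) ⋈[f=c] ρ[c/a](R)) → 2

|E| = 2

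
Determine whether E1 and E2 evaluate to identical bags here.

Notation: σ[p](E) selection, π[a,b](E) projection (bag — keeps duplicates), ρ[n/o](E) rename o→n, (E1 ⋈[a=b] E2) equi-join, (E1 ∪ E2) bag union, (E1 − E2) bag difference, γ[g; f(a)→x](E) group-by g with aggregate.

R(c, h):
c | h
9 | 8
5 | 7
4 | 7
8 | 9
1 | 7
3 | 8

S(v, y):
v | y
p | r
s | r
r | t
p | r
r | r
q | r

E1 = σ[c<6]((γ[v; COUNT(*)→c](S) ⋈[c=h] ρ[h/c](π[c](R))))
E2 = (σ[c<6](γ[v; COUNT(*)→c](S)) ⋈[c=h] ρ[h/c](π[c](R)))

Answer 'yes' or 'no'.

E1 row counts bottom-up:
  S → 6
  γ[v; COUNT(*)→c](S) → 4
  R → 6
  π[c](R) → 6
  ρ[h/c](π[c](R)) → 6
  (γ[v; COUNT(*)→c](S) ⋈[c=h] ρ[h/c](π[c](R))) → 2
  σ[c<6]((γ[v; COUNT(*)→c](S) ⋈[c=h] ρ[h/c](π[c](R)))) → 2
E2 row counts bottom-up:
  S → 6
  γ[v; COUNT(*)→c](S) → 4
  σ[c<6](γ[v; COUNT(*)→c](S)) → 4
  R → 6
  π[c](R) → 6
  ρ[h/c](π[c](R)) → 6
  (σ[c<6](γ[v; COUNT(*)→c](S)) ⋈[c=h] ρ[h/c](π[c](R))) → 2

E1 and E2 produce the same multiset:
v | c | h
q | 1 | 1
s | 1 | 1

yes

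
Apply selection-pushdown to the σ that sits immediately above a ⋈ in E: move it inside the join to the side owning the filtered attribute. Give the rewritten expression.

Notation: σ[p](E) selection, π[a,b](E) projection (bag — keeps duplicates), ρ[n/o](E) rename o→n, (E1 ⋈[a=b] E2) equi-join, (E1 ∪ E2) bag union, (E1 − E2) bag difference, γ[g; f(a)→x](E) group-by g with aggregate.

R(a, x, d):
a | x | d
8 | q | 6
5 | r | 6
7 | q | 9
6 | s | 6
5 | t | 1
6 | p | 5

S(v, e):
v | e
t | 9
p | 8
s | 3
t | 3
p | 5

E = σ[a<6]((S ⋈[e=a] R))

σ filters on a, owned by the right side.
E' = (S ⋈[e=a] σ[a<6](R))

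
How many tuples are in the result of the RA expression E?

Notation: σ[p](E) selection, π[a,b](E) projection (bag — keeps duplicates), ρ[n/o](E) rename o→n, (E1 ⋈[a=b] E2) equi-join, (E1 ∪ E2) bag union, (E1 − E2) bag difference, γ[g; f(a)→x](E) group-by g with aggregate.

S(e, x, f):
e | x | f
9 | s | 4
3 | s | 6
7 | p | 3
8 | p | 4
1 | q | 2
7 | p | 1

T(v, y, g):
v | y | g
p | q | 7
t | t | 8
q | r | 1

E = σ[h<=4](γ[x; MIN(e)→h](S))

Row counts bottom-up:
  S → 6
  γ[x; MIN(e)→h](S) → 3
  σ[h<=4](γ[x; MIN(e)→h](S)) → 2

|E| = 2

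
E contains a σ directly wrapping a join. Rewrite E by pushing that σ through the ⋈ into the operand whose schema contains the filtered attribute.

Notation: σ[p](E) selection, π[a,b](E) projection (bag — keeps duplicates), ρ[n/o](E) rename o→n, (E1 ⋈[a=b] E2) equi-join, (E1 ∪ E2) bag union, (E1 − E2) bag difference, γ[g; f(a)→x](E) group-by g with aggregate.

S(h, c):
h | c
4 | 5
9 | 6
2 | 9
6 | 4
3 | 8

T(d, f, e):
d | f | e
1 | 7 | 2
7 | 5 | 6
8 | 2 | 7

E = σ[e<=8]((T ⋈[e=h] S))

σ filters on e, owned by the left side.
E' = (σ[e<=8](T) ⋈[e=h] S)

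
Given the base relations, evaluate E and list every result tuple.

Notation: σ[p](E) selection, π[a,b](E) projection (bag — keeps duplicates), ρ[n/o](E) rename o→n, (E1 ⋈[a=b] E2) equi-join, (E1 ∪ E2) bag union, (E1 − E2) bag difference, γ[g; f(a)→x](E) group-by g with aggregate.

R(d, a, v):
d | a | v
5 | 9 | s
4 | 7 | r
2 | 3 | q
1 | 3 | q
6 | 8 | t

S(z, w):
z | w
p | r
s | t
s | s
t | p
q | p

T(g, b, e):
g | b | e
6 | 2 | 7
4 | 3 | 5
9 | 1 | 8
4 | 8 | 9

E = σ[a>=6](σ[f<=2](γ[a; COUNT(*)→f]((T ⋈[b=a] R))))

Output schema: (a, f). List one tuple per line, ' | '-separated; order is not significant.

Subexpression sizes:
  T → 4
  R → 5
  (T ⋈[b=a] R) → 3
  γ[a; COUNT(*)→f]((T ⋈[b=a] R)) → 2
  σ[f<=2](γ[a; COUNT(*)→f]((T ⋈[b=a] R))) → 2
  σ[a>=6](σ[f<=2](γ[a; COUNT(*)→f]((T ⋈[b=a] R)))) → 1

== RESULT ==
a | f
8 | 1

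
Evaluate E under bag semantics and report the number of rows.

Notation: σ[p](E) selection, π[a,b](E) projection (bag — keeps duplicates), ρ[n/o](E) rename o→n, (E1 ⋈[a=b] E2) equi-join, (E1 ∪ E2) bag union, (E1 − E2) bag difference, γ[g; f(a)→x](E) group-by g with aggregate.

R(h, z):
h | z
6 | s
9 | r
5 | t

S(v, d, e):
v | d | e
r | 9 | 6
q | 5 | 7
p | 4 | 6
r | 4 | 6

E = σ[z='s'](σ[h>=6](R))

Row counts bottom-up:
  R → 3
  σ[h>=6](R) → 2
  σ[z='s'](σ[h>=6](R)) → 1

|E| = 1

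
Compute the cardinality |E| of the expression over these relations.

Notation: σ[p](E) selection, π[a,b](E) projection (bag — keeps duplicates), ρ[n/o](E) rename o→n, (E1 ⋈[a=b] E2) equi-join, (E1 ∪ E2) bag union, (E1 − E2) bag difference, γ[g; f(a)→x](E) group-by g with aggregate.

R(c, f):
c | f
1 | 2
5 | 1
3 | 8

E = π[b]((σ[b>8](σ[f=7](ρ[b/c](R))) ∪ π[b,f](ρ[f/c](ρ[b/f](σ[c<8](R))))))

Subexpression sizes:
  R → 3
  ρ[b/c](R) → 3
  σ[f=7](ρ[b/c](R)) → 0
  σ[b>8](σ[f=7](ρ[b/c](R))) → 0
  R → 3
  σ[c<8](R) → 3
  ρ[b/f](σ[c<8](R)) → 3
  ρ[f/c](ρ[b/f](σ[c<8](R))) → 3
  π[b,f](ρ[f/c](ρ[b/f](σ[c<8](R)))) → 3
  (σ[b>8](σ[f=7](ρ[b/c](R))) ∪ π[b,f](ρ[f/c](ρ[b/f](σ[c<8](R))))) → 3
  π[b]((σ[b>8](σ[f=7](ρ[b/c](R))) ∪ π[b,f](ρ[f/c](ρ[b/f](σ[c<8](R)))))) → 3

|E| = 3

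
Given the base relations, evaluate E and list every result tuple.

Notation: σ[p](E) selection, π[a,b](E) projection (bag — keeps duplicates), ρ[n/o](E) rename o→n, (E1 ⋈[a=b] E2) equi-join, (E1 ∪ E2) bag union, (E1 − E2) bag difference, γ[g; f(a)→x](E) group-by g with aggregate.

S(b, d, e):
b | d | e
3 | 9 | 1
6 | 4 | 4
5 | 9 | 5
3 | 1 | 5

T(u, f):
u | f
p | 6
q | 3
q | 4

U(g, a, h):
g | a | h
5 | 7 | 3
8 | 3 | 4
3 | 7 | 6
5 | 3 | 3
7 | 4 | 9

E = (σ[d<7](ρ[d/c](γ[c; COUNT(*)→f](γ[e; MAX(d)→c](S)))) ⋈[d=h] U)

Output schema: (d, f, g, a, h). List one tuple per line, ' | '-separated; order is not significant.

Subexpression sizes:
  S → 4
  γ[e; MAX(d)→c](S) → 3
  γ[c; COUNT(*)→f](γ[e; MAX(d)→c](S)) → 2
  ρ[d/c](γ[c; COUNT(*)→f](γ[e; MAX(d)→c](S))) → 2
  σ[d<7](ρ[d/c](γ[c; COUNT(*)→f](γ[e; MAX(d)→c](S)))) → 1
  U → 5
  (σ[d<7](ρ[d/c](γ[c; COUNT(*)→f](γ[e; MAX(d)→c](S)))) ⋈[d=h] U) → 1

== RESULT ==
d | f | g | a | h
4 | 1 | 8 | 3 | 4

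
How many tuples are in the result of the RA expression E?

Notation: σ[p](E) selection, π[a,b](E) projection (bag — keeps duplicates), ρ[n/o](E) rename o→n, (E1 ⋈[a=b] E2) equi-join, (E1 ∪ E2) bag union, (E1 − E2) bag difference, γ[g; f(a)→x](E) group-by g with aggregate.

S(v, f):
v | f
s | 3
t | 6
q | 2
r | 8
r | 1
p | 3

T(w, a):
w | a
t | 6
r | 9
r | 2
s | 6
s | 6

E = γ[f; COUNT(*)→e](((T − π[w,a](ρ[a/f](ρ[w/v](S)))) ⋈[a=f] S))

Row counts bottom-up:
  T → 5
  S → 6
  ρ[w/v](S) → 6
  ρ[a/f](ρ[w/v](S)) → 6
  π[w,a](ρ[a/f](ρ[w/v](S))) → 6
  (T − π[w,a](ρ[a/f](ρ[w/v](S)))) → 4
  S → 6
  ((T − π[w,a](ρ[a/f](ρ[w/v](S)))) ⋈[a=f] S) → 3
  γ[f; COUNT(*)→e](((T − π[w,a](ρ[a/f](ρ[w/v](S)))) ⋈[a=f] S)) → 2

|E| = 2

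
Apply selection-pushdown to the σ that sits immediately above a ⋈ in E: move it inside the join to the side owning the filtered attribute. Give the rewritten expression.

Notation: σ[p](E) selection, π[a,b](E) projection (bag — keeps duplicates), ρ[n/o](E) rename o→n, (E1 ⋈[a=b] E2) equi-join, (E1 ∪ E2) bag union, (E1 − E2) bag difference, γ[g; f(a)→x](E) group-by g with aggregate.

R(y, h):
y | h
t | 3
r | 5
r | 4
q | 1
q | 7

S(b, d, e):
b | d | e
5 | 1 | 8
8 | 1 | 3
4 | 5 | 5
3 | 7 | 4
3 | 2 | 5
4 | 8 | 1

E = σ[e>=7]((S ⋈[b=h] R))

σ filters on e, owned by the left side.
E' = (σ[e>=7](S) ⋈[b=h] R)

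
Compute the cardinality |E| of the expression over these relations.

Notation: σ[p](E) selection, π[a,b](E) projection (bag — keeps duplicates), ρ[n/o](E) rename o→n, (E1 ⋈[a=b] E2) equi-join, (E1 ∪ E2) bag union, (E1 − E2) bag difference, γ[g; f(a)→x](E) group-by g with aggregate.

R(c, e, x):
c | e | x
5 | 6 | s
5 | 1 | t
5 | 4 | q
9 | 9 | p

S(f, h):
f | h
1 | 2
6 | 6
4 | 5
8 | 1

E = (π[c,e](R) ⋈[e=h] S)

Per-node cardinality:
  R → 4
  π[c,e](R) → 4
  S → 4
  (π[c,e](R) ⋈[e=h] S) → 2

|E| = 2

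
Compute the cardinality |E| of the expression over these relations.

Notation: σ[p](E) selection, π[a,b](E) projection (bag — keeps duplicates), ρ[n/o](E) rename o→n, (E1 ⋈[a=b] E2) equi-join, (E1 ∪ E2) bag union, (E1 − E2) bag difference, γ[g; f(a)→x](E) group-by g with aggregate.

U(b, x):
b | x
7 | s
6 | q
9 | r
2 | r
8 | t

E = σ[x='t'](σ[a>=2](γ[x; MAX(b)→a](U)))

Stepwise |·|:
  U → 5
  γ[x; MAX(b)→a](U) → 4
  σ[a>=2](γ[x; MAX(b)→a](U)) → 4
  σ[x='t'](σ[a>=2](γ[x; MAX(b)→a](U))) → 1

|E| = 1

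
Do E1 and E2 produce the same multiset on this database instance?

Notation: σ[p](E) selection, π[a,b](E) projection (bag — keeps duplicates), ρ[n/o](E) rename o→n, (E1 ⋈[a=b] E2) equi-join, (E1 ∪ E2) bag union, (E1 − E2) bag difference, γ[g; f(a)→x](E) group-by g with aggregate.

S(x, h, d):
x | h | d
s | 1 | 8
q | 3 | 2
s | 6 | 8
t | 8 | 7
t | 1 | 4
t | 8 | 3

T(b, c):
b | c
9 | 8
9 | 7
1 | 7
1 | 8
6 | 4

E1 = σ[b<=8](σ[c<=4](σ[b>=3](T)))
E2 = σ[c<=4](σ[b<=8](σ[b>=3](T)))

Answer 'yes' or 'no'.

E1 row counts bottom-up:
  T → 5
  σ[b>=3](T) → 3
  σ[c<=4](σ[b>=3](T)) → 1
  σ[b<=8](σ[c<=4](σ[b>=3](T))) → 1
E2 row counts bottom-up:
  T → 5
  σ[b>=3](T) → 3
  σ[b<=8](σ[b>=3](T)) → 1
  σ[c<=4](σ[b<=8](σ[b>=3](T))) → 1

E1 and E2 produce the same multiset:
b | c
6 | 4

yes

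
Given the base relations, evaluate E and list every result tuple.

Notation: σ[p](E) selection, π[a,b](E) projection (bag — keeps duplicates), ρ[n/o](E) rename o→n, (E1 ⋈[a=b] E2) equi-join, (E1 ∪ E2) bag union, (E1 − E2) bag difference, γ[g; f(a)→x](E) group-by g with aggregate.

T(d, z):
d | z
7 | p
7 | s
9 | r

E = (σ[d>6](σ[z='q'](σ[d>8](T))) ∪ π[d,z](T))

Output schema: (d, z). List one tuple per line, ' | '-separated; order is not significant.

Row counts bottom-up:
  T → 3
  σ[d>8](T) → 1
  σ[z='q'](σ[d>8](T)) → 0
  σ[d>6](σ[z='q'](σ[d>8](T))) → 0
  T → 3
  π[d,z](T) → 3
  (σ[d>6](σ[z='q'](σ[d>8](T))) ∪ π[d,z](T)) → 3

== RESULT ==
d | z
7 | p
7 | s
9 | r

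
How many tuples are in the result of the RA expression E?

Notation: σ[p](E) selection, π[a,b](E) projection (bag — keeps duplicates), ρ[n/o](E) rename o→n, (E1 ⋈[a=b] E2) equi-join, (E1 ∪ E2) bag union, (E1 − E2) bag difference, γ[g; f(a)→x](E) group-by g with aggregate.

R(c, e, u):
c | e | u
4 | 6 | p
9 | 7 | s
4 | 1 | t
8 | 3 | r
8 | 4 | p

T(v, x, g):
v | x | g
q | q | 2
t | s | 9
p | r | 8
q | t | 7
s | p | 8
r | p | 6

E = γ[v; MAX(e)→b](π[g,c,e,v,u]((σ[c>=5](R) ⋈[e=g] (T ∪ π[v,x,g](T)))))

Row counts bottom-up:
  R → 5
  σ[c>=5](R) → 3
  T → 6
  T → 6
  π[v,x,g](T) → 6
  (T ∪ π[v,x,g](T)) → 12
  (σ[c>=5](R) ⋈[e=g] (T ∪ π[v,x,g](T))) → 2
  π[g,c,e,v,u]((σ[c>=5](R) ⋈[e=g] (T ∪ π[v,x,g](T)))) → 2
  γ[v; MAX(e)→b](π[g,c,e,v,u]((σ[c>=5](R) ⋈[e=g] (T ∪ π[v,x,g](T))))) → 1

|E| = 1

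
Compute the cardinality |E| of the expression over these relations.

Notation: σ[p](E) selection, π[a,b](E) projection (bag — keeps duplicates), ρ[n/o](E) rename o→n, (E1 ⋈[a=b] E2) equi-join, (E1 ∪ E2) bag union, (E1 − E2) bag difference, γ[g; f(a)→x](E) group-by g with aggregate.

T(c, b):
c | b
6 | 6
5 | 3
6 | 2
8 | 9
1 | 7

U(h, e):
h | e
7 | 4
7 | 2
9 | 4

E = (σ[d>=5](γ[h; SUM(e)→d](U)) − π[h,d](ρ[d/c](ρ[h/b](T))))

Stepwise |·|:
  U → 3
  γ[h; SUM(e)→d](U) → 2
  σ[d>=5](γ[h; SUM(e)→d](U)) → 1
  T → 5
  ρ[h/b](T) → 5
  ρ[d/c](ρ[h/b](T)) → 5
  π[h,d](ρ[d/c](ρ[h/b](T))) → 5
  (σ[d>=5](γ[h; SUM(e)→d](U)) − π[h,d](ρ[d/c](ρ[h/b](T)))) → 1

|E| = 1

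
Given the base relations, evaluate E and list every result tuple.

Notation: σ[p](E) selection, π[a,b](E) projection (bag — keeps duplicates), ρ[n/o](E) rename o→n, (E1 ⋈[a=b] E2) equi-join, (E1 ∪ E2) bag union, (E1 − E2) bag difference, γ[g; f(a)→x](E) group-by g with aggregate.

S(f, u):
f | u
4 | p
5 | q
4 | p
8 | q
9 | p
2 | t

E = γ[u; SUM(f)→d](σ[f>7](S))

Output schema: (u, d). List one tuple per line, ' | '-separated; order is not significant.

Subexpression sizes:
  S → 6
  σ[f>7](S) → 2
  γ[u; SUM(f)→d](σ[f>7](S)) → 2

== RESULT ==
u | d
p | 9
q | 8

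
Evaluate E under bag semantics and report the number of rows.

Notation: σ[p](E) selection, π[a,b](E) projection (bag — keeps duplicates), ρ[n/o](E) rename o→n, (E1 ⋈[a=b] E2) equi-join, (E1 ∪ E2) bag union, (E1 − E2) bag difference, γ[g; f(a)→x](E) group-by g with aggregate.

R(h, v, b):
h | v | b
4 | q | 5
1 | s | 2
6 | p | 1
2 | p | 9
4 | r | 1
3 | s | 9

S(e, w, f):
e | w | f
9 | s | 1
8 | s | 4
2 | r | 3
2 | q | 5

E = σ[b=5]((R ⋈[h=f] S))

Stepwise |·|:
  R → 6
  S → 4
  (R ⋈[h=f] S) → 4
  σ[b=5]((R ⋈[h=f] S)) → 1

|E| = 1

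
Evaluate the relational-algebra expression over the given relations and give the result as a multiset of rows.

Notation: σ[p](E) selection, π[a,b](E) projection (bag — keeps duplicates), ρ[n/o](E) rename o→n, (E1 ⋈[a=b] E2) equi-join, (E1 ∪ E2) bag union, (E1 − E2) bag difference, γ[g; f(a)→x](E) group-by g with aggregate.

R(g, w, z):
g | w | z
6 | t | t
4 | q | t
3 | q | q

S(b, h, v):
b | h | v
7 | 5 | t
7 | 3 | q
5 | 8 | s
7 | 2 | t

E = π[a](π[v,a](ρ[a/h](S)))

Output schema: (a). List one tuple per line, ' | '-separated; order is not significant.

Per-node cardinality:
  S → 4
  ρ[a/h](S) → 4
  π[v,a](ρ[a/h](S)) → 4
  π[a](π[v,a](ρ[a/h](S))) → 4

== RESULT ==
a
2
3
5
8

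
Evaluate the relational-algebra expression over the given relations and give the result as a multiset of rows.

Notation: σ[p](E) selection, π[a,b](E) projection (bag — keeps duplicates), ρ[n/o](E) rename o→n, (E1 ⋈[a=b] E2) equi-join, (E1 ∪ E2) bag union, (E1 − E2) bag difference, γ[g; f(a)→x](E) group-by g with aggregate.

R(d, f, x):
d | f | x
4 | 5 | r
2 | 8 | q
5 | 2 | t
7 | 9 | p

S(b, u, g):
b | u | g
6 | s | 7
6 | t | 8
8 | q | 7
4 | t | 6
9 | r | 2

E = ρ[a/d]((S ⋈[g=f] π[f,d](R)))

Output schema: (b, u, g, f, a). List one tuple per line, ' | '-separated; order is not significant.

Row counts bottom-up:
  S → 5
  R → 4
  π[f,d](R) → 4
  (S ⋈[g=f] π[f,d](R)) → 2
  ρ[a/d]((S ⋈[g=f] π[f,d](R))) → 2

== RESULT ==
b | u | g | f | a
6 | t | 8 | 8 | 2
9 | r | 2 | 2 | 5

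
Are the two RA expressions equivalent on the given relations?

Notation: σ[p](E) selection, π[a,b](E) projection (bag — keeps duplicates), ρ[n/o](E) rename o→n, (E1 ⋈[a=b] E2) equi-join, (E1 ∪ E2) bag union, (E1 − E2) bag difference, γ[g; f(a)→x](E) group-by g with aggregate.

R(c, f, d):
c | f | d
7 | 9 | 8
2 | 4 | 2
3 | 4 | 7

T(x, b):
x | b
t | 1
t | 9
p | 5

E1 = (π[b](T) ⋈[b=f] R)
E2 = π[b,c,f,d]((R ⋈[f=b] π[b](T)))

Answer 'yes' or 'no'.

E1 stepwise |·|:
  T → 3
  π[b](T) → 3
  R → 3
  (π[b](T) ⋈[b=f] R) → 1
E2 stepwise |·|:
  R → 3
  T → 3
  π[b](T) → 3
  (R ⋈[f=b] π[b](T)) → 1
  π[b,c,f,d]((R ⋈[f=b] π[b](T))) → 1

E1 and E2 produce the same multiset:
b | c | f | d
9 | 7 | 9 | 8

yes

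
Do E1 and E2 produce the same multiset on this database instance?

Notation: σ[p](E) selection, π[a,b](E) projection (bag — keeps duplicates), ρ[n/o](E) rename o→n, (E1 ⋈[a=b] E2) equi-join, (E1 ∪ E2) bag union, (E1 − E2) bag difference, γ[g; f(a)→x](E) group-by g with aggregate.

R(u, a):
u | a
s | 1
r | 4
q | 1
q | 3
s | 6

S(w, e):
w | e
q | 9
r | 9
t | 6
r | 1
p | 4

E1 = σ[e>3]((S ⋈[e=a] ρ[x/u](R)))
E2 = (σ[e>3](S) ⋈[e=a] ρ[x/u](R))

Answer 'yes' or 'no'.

E1 stepwise |·|:
  S → 5
  R → 5
  ρ[x/u](R) → 5
  (S ⋈[e=a] ρ[x/u](R)) → 4
  σ[e>3]((S ⋈[e=a] ρ[x/u](R))) → 2
E2 stepwise |·|:
  S → 5
  σ[e>3](S) → 4
  R → 5
  ρ[x/u](R) → 5
  (σ[e>3](S) ⋈[e=a] ρ[x/u](R)) → 2

E1 and E2 produce the same multiset:
w | e | x | a
p | 4 | r | 4
t | 6 | s | 6

yes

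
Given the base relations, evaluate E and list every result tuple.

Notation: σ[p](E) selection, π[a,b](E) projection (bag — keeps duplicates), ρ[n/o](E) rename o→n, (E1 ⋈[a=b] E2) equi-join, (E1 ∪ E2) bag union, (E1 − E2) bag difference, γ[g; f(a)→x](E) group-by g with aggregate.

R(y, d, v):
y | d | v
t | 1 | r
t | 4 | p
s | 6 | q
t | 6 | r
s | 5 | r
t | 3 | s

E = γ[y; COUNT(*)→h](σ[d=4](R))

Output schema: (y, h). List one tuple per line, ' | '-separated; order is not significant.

Subexpression sizes:
  R → 6
  σ[d=4](R) → 1
  γ[y; COUNT(*)→h](σ[d=4](R)) → 1

== RESULT ==
y | h
t | 1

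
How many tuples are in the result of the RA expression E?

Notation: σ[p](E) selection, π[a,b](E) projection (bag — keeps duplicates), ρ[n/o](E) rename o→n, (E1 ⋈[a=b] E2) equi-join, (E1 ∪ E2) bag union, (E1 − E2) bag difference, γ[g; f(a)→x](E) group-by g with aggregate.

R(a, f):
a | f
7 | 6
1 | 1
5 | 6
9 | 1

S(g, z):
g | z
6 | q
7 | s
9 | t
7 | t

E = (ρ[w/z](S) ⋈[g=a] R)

Subexpression sizes:
  S → 4
  ρ[w/z](S) → 4
  R → 4
  (ρ[w/z](S) ⋈[g=a] R) → 3

|E| = 3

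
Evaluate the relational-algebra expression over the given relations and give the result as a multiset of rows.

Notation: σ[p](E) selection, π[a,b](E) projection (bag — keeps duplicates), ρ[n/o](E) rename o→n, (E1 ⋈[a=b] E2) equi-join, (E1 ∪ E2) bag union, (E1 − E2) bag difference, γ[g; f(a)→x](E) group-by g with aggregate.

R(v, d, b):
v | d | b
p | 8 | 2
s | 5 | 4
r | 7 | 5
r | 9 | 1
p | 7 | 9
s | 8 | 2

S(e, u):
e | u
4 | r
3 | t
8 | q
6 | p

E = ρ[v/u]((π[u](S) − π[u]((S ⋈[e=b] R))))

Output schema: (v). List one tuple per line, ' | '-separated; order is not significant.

Subexpression sizes:
  S → 4
  π[u](S) → 4
  S → 4
  R → 6
  (S ⋈[e=b] R) → 1
  π[u]((S ⋈[e=b] R)) → 1
  (π[u](S) − π[u]((S ⋈[e=b] R))) → 3
  ρ[v/u]((π[u](S) − π[u]((S ⋈[e=b] R)))) → 3

== RESULT ==
v
p
q
t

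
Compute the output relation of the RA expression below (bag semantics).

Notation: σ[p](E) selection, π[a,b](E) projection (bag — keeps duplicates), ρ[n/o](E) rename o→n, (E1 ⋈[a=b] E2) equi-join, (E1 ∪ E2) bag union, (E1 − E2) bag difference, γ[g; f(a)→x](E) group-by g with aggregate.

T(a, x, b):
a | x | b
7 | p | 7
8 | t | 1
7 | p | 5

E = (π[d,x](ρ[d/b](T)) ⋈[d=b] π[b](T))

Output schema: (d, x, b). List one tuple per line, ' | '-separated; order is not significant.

Subexpression sizes:
  T → 3
  ρ[d/b](T) → 3
  π[d,x](ρ[d/b](T)) → 3
  T → 3
  π[b](T) → 3
  (π[d,x](ρ[d/b](T)) ⋈[d=b] π[b](T)) → 3

== RESULT ==
d | x | b
1 | t | 1
5 | p | 5
7 | p | 7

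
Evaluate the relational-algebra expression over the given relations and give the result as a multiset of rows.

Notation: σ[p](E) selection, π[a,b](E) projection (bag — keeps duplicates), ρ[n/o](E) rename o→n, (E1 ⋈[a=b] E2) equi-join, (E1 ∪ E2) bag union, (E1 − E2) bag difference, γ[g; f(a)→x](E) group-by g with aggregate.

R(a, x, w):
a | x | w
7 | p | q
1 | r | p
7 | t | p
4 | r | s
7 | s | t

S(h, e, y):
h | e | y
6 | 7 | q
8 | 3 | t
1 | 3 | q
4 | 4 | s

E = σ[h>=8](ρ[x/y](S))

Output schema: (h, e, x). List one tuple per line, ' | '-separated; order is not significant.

Row counts bottom-up:
  S → 4
  ρ[x/y](S) → 4
  σ[h>=8](ρ[x/y](S)) → 1

== RESULT ==
h | e | x
8 | 3 | t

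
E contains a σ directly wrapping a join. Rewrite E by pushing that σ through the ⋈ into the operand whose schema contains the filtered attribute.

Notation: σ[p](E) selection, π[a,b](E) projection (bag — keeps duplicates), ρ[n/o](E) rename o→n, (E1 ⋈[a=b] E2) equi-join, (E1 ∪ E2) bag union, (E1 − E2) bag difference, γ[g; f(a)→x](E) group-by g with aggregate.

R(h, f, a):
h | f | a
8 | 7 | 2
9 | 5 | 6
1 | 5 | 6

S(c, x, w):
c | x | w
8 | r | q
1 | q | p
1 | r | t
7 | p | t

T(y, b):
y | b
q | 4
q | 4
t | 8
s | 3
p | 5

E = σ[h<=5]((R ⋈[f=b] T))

σ filters on h, owned by the left side.
E' = (σ[h<=5](R) ⋈[f=b] T)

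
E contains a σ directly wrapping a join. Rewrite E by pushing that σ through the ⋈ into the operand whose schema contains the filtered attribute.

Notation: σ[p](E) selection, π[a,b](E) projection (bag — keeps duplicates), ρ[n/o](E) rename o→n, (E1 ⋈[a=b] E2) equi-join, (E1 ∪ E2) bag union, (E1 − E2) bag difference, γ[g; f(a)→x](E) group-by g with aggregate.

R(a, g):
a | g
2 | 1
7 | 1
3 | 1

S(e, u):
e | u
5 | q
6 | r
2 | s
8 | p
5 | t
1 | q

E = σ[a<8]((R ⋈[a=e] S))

σ filters on a, owned by the left side.
E' = (σ[a<8](R) ⋈[a=e] S)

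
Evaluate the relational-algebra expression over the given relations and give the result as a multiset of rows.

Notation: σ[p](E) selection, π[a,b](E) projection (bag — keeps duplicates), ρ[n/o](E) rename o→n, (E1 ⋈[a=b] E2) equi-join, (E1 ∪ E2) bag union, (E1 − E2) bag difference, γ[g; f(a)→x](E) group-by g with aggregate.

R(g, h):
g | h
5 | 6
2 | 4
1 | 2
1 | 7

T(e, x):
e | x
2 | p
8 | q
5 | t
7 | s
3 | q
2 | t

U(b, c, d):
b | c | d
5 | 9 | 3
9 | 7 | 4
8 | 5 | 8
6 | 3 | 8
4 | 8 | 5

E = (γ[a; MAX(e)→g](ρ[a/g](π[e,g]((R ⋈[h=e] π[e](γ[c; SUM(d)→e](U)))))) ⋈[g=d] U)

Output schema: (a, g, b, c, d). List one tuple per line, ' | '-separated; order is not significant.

Stepwise |·|:
  R → 4
  U → 5
  γ[c; SUM(d)→e](U) → 5
  π[e](γ[c; SUM(d)→e](U)) → 5
  (R ⋈[h=e] π[e](γ[c; SUM(d)→e](U))) → 1
  π[e,g]((R ⋈[h=e] π[e](γ[c; SUM(d)→e](U)))) → 1
  ρ[a/g](π[e,g]((R ⋈[h=e] π[e](γ[c; SUM(d)→e](U))))) → 1
  γ[a; MAX(e)→g](ρ[a/g](π[e,g]((R ⋈[h=e] π[e](γ[c; SUM(d)→e](U)))))) → 1
  U → 5
  (γ[a; MAX(e)→g](ρ[a/g](π[e,g]((R ⋈[h=e] π[e](γ[c; SUM(d)→e](U)))))) ⋈[g=d] U) → 1

== RESULT ==
a | g | b | c | d
2 | 4 | 9 | 7 | 4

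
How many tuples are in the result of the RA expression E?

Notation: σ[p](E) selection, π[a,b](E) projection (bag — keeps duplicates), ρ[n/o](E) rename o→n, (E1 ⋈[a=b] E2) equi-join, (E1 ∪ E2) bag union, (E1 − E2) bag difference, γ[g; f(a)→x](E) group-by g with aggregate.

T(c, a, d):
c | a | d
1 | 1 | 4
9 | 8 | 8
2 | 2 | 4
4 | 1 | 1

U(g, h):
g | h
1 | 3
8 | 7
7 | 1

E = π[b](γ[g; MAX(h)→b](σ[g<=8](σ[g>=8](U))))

Row counts bottom-up:
  U → 3
  σ[g>=8](U) → 1
  σ[g<=8](σ[g>=8](U)) → 1
  γ[g; MAX(h)→b](σ[g<=8](σ[g>=8](U))) → 1
  π[b](γ[g; MAX(h)→b](σ[g<=8](σ[g>=8](U)))) → 1

|E| = 1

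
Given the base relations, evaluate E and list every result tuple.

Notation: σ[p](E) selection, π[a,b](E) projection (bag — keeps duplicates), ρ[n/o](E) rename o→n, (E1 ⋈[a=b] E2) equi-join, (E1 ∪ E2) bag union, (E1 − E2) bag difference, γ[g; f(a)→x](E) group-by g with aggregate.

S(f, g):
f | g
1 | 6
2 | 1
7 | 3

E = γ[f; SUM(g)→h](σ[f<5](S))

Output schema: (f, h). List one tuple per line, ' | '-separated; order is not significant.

Per-node cardinality:
  S → 3
  σ[f<5](S) → 2
  γ[f; SUM(g)→h](σ[f<5](S)) → 2

== RESULT ==
f | h
1 | 6
2 | 1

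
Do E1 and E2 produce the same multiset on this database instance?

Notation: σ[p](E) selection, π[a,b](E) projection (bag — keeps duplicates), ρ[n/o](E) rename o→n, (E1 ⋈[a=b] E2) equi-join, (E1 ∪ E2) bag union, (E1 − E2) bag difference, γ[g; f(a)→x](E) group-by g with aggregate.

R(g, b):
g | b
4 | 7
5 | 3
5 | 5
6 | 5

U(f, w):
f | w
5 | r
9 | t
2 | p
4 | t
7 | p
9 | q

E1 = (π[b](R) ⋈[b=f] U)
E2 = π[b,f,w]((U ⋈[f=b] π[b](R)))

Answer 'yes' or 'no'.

E1 subexpression sizes:
  R → 4
  π[b](R) → 4
  U → 6
  (π[b](R) ⋈[b=f] U) → 3
E2 subexpression sizes:
  U → 6
  R → 4
  π[b](R) → 4
  (U ⋈[f=b] π[b](R)) → 3
  π[b,f,w]((U ⋈[f=b] π[b](R))) → 3

E1 and E2 produce the same multiset:
b | f | w
5 | 5 | r
5 | 5 | r
7 | 7 | p

yes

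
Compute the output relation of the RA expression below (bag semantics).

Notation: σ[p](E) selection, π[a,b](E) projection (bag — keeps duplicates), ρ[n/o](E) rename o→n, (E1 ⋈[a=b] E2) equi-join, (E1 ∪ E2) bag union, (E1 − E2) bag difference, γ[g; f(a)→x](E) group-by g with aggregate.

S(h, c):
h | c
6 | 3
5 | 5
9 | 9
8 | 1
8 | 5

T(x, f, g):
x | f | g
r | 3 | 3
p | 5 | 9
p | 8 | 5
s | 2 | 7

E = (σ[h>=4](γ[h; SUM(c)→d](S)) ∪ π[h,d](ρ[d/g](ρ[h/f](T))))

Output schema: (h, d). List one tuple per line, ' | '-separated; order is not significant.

Stepwise |·|:
  S → 5
  γ[h; SUM(c)→d](S) → 4
  σ[h>=4](γ[h; SUM(c)→d](S)) → 4
  T → 4
  ρ[h/f](T) → 4
  ρ[d/g](ρ[h/f](T)) → 4
  π[h,d](ρ[d/g](ρ[h/f](T))) → 4
  (σ[h>=4](γ[h; SUM(c)→d](S)) ∪ π[h,d](ρ[d/g](ρ[h/f](T)))) → 8

== RESULT ==
h | d
2 | 7
3 | 3
5 | 5
5 | 9
6 | 3
8 | 5
8 | 6
9 | 9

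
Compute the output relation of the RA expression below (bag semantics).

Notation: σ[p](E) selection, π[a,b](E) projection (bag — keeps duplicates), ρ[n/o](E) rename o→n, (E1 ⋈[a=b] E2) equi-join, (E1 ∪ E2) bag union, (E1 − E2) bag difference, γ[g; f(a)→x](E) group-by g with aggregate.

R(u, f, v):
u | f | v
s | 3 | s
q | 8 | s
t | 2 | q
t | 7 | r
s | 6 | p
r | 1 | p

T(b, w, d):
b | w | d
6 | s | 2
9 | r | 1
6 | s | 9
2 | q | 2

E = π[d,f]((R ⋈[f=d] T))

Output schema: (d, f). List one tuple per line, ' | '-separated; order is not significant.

Subexpression sizes:
  R → 6
  T → 4
  (R ⋈[f=d] T) → 3
  π[d,f]((R ⋈[f=d] T)) → 3

== RESULT ==
d | f
1 | 1
2 | 2
2 | 2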